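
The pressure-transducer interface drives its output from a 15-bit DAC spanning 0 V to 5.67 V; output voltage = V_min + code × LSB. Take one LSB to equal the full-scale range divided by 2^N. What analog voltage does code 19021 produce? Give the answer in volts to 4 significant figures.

Range is 5.67 V. LSB = 5.67 V / 2^15.
Output = V_min + (19021/32768) × range = 0 + 0.580475 × 5.67 V
      = 0 + 3.29129 = 3.29129 V.

3.291 V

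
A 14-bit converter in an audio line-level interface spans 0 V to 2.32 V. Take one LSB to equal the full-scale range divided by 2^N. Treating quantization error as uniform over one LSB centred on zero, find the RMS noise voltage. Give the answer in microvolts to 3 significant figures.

Full-scale range = 2.32 V.
LSB = 2.32 V ÷ 2^14 = 2.32/16384 V = 141.60 µV.
σ_q = LSB/√12 = 141.60 µV/3.4641 = 40.9 µV.

40.9 µV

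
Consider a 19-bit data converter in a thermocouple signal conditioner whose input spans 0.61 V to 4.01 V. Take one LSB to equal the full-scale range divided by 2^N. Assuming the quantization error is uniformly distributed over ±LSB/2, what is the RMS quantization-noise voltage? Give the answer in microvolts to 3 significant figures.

The full-scale span is 4.01 − (0.61) = 3.4 V.
LSB = 3.4 V ÷ 2^19 = 3.4/524288 V = 6.4850 µV.
RMS of a uniform error over width LSB is LSB/√12 = 1.87 µV.

1.87 µV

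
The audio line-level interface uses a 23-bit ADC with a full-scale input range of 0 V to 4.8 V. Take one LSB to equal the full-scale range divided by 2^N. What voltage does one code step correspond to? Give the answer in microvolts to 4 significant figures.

0.5722 µV

Full-scale range = 4.8 V.
Number of codes = 2^23 = 8388608.
LSB = 4.8 V ÷ 2^23 = 4.8/8388608 V = 0.5722 µV.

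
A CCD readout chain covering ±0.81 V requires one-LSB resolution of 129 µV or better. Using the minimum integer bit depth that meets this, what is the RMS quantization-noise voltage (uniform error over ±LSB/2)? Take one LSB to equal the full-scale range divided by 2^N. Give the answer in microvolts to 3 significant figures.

Range = 0.81 − (-0.81) = 1.62 V.
Required number of levels: 1.62/129 µV = 12558; smallest N with 2^N ≥ that is 14.
Step size = 1.62/16384 V = 98.877 µV.
V_rms = LSB/√12 = 28.5 µV.

28.5 µV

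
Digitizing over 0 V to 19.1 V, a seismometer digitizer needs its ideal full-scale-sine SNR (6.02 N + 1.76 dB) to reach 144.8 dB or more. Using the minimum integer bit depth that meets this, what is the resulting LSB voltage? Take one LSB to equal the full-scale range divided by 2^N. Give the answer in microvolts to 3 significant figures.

1.14 µV

Span = 19.1 V.
N ≥ (144.8 − 1.76)/6.02 = 23.761 → N_min = 24.
LSB = 19.1 V / 2^24 = 1.14 µV.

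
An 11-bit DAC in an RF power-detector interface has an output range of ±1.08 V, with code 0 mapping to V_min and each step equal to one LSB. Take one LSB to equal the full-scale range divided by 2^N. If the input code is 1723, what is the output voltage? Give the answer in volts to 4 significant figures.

0.7372 V

Range = 1.08 − (-1.08) = 2.16 V. LSB = 2.16 V / 2^11.
V_out = -1.08 + 1723 × (2.16/2048) V
      = -1.08 V + 1.81723 V = 0.737227 V.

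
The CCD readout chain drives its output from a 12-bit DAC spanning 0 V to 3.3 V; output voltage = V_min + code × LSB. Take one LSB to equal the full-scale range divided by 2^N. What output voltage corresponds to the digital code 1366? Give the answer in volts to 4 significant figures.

Range is 3.3 V. LSB = 3.3 V / 2^12.
V_out = V_min + code × LSB = 0 V + 1366 × 3.3 V / 4096
      = 0 + 1.10054 = 1.10054 V.

1.101 V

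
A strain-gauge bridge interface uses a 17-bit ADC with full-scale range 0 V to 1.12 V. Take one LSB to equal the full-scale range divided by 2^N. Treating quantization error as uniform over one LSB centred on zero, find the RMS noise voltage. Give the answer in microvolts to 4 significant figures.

2.467 µV

Span = 1.12 V.
LSB = 1.12 V / 2^17 = 8.54492 µV.
For a uniform distribution on [−LSB/2, +LSB/2], V_rms = LSB/√12 = 8.54492 µV/3.4641 = 2.467 µV.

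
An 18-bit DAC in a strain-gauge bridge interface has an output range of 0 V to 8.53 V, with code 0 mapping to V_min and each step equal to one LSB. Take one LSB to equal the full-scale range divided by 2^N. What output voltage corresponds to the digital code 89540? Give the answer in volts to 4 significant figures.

Range is 8.53 V. LSB = 8.53 V / 2^18.
Output = V_min + (89540/262144) × range = 0 + 0.341568 × 8.53 V
      = 0 + 2.91357 = 2.91357 V.

2.914 V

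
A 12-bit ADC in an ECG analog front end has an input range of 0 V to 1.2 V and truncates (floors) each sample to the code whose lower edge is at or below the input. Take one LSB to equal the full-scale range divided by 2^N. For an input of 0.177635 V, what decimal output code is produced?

Full-scale range = 1.2 V. LSB = 1.2 V / 2^12 ≈ 293.0 µV.
V_in − V_min = 0.177635 − (0) = 0.177635 V.
Divide by LSB: 0.177635 × 4096/1.2 = 606.3275.
Truncating gives code 606.

606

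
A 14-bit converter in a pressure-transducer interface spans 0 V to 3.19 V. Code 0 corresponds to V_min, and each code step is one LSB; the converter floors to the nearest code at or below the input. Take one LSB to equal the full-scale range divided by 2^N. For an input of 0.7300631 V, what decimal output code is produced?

Full-scale range = 3.19 V. LSB = 3.19 V / 2^14 ≈ 194.7 µV.
V_in − V_min = 0.7300631 − (0) = 0.7300631 V.
Divide by LSB: 0.7300631 × 16384/3.19 = 3749.6407.
Truncating gives code 3749.

3749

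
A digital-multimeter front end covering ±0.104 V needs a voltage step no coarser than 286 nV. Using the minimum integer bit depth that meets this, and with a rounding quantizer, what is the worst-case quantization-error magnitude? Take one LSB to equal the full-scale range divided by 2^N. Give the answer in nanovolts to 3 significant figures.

99.2 nV

Span: 0.104 V − (-0.104 V) = 0.208 V.
Need 2^N ≥ 0.208 V / 286 nV = 727300 → N_min = 20.
Step size = 0.208/1048576 V = 198.36 nV.
|e|_max = LSB/2 = 99.2 nV.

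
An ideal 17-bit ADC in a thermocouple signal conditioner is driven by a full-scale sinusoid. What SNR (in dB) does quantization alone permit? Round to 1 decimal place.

SNR = 6.02·17 + 1.76 = 104.10 dB.

104.1 dB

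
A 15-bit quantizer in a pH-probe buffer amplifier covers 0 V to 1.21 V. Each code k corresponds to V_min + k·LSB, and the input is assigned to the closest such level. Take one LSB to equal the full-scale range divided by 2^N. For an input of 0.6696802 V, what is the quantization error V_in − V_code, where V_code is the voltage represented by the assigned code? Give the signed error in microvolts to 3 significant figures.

−14.6 µV

V_FS = 1.21 V. LSB = 1.21 V / 2^15 ≈ 36.93 µV.
Position in LSBs: (0.6696802 − (0)) × 32768/1.21 = 18135.6040; rounding gives k = 18136.
Reconstructed level: 0 + 18136 × 1.21/32768 V = 0.66969482422 V.
Error = V_in − V_code = 0.6696802 − (0.66969482422) = −14.6 µV.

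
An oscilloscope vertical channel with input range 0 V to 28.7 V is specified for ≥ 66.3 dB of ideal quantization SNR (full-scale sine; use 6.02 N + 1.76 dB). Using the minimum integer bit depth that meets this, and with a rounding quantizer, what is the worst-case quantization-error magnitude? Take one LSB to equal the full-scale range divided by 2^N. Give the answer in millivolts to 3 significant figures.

Full-scale range = 28.7 V.
N ≥ (66.3 − 1.76)/6.02 = 10.721 → N_min = 11.
LSB = 28.7 V / 2^11 = 14.014 mV.
|e|_max = LSB/2 = 7.01 mV.

7.01 mV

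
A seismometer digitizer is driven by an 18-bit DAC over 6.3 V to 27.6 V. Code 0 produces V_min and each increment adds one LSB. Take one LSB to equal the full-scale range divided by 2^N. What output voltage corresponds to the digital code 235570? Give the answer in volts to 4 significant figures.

25.44 V

Span: 27.6 V − (6.3 V) = 21.3 V. LSB = 21.3 V / 2^18.
V_out = 6.3 + 235570 × (21.3/262144) V
      = 6.3 V + 19.1408 V = 25.4408 V.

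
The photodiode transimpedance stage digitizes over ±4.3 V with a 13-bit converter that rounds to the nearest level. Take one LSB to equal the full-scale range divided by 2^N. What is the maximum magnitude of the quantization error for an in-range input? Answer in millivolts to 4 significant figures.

The full-scale span is 4.3 − (-4.3) = 8.6 V.
LSB = 8.6 V / 2^13 = 1.04980 mV.
|e|_max = LSB/2 = 0.5249 mV.

0.5249 mV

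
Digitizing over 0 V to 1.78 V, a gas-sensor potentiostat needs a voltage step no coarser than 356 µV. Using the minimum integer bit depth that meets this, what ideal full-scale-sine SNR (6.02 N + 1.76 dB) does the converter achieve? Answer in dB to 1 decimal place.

Range is 1.78 V.
1.78 V / 356 µV = 5000. Since 2^12 = 4096 and 2^13 = 8192, N = 13.
SNR = 6.02 × 13 + 1.76 = 80.02 dB.

80.0 dB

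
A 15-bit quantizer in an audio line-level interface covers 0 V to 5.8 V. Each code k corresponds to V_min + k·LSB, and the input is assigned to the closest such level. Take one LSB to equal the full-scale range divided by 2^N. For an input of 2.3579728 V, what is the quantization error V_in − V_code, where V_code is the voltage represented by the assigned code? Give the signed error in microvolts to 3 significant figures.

Span = 5.8 V. LSB = 5.8 V / 2^15 ≈ 177.0 µV.
(V_in − V_min)/LSB = (2.3579728 − (0)) × 32768/5.8 = 13321.7332 → nearest code k = 13322.
V_code = 0 + (13322/32768) × 5.8 = 2.3580200195 V.
V_in − V_code = 2.3579728 − (2.3580200195) = −47.2 µV.

−47.2 µV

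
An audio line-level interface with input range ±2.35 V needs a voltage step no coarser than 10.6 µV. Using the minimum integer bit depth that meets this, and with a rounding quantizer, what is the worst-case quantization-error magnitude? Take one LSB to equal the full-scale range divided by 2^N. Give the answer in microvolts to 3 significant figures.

Full-scale range = 2.35 V − (-2.35 V) = 4.7 V.
4.7 V / 10.6 µV = 443400. Since 2^18 = 262144 and 2^19 = 524288, N = 19.
LSB = 4.7 V ÷ 2^19 = 4.7/524288 V = 8.9645 µV.
Max error for round-to-nearest is LSB/2 = 4.48 µV.

4.48 µV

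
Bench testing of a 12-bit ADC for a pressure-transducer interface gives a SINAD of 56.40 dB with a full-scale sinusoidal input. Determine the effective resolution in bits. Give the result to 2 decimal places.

9.08 bits

ENOB = (SINAD − 1.76) / 6.02 = (56.40 − 1.76) / 6.02 = 54.64 / 6.02 = 9.0764.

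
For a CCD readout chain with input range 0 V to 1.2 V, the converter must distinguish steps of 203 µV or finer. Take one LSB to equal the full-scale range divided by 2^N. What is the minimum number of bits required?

Full-scale range = 1.2 V.
Need 2^N ≥ 1.2 V / 203 µV = 5911 → N_min = 13.

13 bits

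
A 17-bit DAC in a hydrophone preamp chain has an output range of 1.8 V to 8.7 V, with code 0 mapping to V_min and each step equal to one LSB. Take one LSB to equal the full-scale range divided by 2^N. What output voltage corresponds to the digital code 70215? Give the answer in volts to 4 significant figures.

5.496 V

Span: 8.7 V − (1.8 V) = 6.9 V. LSB = 6.9 V / 2^17.
V_out = V_min + code × LSB = 1.8 V + 70215 × 6.9 V / 131072
      = 1.8 V + 3.69632 V = 5.49632 V.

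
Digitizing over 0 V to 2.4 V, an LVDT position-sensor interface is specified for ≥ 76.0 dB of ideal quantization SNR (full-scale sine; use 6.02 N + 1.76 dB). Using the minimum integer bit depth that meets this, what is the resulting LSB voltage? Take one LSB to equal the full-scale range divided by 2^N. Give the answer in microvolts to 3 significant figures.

293 µV

Full-scale range = 2.4 V.
N ≥ (76.0 − 1.76)/6.02 = 12.332 → N_min = 13.
Step size = 2.4/8192 V = 293 µV.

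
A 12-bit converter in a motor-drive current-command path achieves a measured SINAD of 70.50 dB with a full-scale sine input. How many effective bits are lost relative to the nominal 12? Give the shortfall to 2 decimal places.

N_eff = (70.50 − 1.76)/6.02 = 11.4186 bits.
Shortfall = 12 − 11.4186 = 0.5814 bits.

0.58 bits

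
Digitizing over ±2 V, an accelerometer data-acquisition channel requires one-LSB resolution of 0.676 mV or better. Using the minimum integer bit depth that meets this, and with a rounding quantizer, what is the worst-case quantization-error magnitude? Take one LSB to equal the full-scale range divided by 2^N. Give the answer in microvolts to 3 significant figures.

Span: 2 V − (-2 V) = 4 V.
Levels needed ≥ 4/0.676 mV = 5917. 2^13 = 8192 suffices, so N_min = 13.
LSB = 4 V / 2^13 = 488.28 µV.
Max error for round-to-nearest is LSB/2 = 244 µV.

244 µV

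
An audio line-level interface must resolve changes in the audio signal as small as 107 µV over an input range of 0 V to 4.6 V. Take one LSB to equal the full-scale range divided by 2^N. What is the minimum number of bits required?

16 bits

Span = 4.6 V.
4.6 V / 107 µV = 42990. Since 2^15 = 32768 and 2^16 = 65536, N = 16.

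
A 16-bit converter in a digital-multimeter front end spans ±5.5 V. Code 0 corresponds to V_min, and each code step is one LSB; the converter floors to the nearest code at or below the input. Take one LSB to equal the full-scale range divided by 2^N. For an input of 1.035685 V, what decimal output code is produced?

38938

Full-scale range = 5.5 V − (-5.5 V) = 11 V. LSB = 11 V / 2^16 ≈ 167.8 µV.
(V_in − V_min) × 2^16/range = (1.035685 − (-5.5)) × 65536/11 = 38938.423.
Floor → code = 38938.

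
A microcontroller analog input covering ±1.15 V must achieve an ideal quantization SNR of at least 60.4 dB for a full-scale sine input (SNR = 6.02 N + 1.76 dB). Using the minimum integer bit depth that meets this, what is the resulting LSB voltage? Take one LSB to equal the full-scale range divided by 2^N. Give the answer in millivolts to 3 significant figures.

2.25 mV

Span: 1.15 V − (-1.15 V) = 2.3 V.
Required N = ⌈(60.4 − 1.76)/6.02⌉ = ⌈9.741⌉ = 10.
LSB = 2.3 V / 2^10 = 2.25 mV.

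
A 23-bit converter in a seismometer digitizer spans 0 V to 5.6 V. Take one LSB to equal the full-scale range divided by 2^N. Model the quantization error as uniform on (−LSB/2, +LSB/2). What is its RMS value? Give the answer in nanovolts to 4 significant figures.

Range is 5.6 V.
LSB = 5.6 V ÷ 2^23 = 5.6/8388608 V = 0.667572 µV.
RMS of a uniform error over width LSB is LSB/√12 = 192.7 nV.

192.7 nV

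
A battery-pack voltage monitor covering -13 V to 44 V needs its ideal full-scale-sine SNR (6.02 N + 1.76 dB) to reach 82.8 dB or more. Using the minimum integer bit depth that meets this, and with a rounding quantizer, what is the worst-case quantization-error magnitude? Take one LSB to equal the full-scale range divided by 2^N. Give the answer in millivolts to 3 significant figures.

Range = 44 − (-13) = 57 V.
6.02 N + 1.76 ≥ 82.8 gives N ≥ 13.462, so the minimum integer is 14.
LSB = 57 V ÷ 2^14 = 57/16384 V = 3.4790 mV.
Half an LSB is 1.74 mV.

1.74 mV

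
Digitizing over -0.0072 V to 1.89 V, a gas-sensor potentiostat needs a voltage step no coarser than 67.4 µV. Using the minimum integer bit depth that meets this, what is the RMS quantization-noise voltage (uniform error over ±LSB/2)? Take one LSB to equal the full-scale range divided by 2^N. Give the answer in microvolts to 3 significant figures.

16.7 µV

Full-scale range = 1.89 V − (-0.0072 V) = 1.8972 V.
Levels needed ≥ 1.8972/67.4 µV = 28150. 2^15 = 32768 suffices, so N_min = 15.
Step size = 1.8972/32768 V = 57.898 µV.
σ_q = LSB/√12 = 57.898 µV/3.4641 = 16.7 µV.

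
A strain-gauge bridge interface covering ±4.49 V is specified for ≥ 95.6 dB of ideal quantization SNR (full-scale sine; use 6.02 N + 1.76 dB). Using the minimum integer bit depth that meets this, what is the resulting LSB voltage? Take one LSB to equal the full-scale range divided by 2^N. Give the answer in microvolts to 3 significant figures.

137 µV

Range = 4.49 − (-4.49) = 8.98 V.
6.02 N + 1.76 ≥ 95.6 gives N ≥ 15.588, so the minimum integer is 16.
LSB = 8.98 V ÷ 2^16 = 8.98/65536 V = 137 µV.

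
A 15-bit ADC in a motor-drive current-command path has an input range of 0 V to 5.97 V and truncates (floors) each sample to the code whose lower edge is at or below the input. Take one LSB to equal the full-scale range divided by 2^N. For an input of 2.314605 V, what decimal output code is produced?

12704

V_FS = 5.97 V. LSB = 5.97 V / 2^15 ≈ 182.2 µV.
V_in − V_min = 2.314605 − (0) = 2.314605 V.
Divide by LSB: 2.314605 × 32768/5.97 = 12704.3512.
Truncating gives code 12704.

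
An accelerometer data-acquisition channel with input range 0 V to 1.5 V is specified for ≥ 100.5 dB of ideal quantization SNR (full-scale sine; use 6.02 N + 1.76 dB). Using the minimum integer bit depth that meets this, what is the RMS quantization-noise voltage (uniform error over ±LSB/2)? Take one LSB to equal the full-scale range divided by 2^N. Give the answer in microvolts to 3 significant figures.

Full-scale range = 1.5 V.
N ≥ (100.5 − 1.76)/6.02 = 16.402 → N_min = 17.
Step size = 1.5/131072 V = 11.444 µV.
σ_q = LSB/√12 = 11.444 µV/3.4641 = 3.30 µV.

3.30 µV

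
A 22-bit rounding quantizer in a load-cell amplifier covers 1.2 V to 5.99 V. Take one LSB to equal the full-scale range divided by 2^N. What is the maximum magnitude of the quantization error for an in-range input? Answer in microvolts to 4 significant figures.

Range = 5.99 − (1.2) = 4.79 V.
One LSB is 4.79 V / 4194304 = 1.14202 µV.
A rounding quantizer has |error| ≤ LSB/2 = 0.5710 µV.

0.5710 µV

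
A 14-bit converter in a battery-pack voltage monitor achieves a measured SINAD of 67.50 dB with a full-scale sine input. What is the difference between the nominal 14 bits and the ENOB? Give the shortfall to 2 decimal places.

N_eff = (67.50 − 1.76)/6.02 = 10.9203 bits.
Shortfall = 14 − 10.9203 = 3.0797 bits.

3.08 bits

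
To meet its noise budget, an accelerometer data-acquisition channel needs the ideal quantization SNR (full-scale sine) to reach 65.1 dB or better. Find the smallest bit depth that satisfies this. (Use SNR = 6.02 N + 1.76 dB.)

11 bits

6.02 N + 1.76 ≥ 65.1 gives N ≥ 10.522, so the minimum integer is 11.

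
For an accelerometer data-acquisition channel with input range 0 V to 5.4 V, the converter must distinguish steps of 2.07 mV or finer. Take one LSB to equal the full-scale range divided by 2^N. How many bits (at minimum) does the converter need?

12 bits

Range is 5.4 V.
Required number of levels: 5.4/2.07 mV = 2608.7; smallest N with 2^N ≥ that is 12.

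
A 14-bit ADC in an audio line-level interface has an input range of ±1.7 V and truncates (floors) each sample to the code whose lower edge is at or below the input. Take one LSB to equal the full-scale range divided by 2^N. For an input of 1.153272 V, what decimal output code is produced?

13749

Span: 1.7 V − (-1.7 V) = 3.4 V. LSB = 3.4 V / 2^14 ≈ 207.5 µV.
V_in − V_min = 1.153272 − (-1.7) = 2.853272 V.
Divide by LSB: 2.853272 × 16384/3.4 = 13749.4142.
Truncating gives code 13749.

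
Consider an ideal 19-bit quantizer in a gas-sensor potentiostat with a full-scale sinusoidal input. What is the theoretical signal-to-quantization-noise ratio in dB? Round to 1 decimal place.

116.1 dB

For an ideal N-bit converter with full-scale sine input, SNR = 6.02 N + 1.76 dB. SNR = 6.02 × 19 + 1.76 = 114.38 + 1.76 = 116.14 dB.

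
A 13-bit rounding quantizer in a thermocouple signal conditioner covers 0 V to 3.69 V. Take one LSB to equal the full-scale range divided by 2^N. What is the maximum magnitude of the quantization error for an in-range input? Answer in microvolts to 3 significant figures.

Range is 3.69 V.
One LSB is 3.69 V / 8192 = 450.44 µV.
Worst-case error for round-to-nearest is half an LSB: 225 µV.

225 µV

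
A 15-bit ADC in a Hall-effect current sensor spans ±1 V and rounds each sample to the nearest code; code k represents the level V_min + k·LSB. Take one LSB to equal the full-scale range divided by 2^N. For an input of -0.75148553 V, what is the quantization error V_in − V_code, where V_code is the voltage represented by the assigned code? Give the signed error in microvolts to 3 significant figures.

−20.7 µV

The full-scale span is 1 − (-1) = 2 V. LSB = 2 V / 2^15 ≈ 61.04 µV.
Position in LSBs: (-0.75148553 − (-1)) × 32768/2 = 4071.6611; rounding gives k = 4072.
V_code = V_min + k × range/2^15 = -1 + 4072 × 2/32768 = -0.75146484375 V.
V_in − V_code = -0.75148553 − (-0.75146484375) = −20.7 µV.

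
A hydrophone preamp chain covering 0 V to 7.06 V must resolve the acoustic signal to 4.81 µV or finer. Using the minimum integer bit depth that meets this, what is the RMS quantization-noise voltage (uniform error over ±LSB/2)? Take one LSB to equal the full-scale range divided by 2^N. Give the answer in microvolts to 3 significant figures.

0.972 µV

Span = 7.06 V.
Required number of levels: 7.06/4.81 µV = 1.4678e6; smallest N with 2^N ≥ that is 21.
LSB = 7.06 V ÷ 2^21 = 7.06/2097152 V = 3.3665 µV.
V_rms = LSB/√12 = 0.972 µV.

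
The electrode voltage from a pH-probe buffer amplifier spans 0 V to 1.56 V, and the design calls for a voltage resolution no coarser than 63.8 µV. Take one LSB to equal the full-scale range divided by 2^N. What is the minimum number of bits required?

15 bits

Full-scale range = 1.56 V.
1.56 V / 63.8 µV = 24450. Since 2^14 = 16384 and 2^15 = 32768, N = 15.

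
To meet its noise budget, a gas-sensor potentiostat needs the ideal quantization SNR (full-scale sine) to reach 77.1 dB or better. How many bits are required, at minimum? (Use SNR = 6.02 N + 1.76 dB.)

N ≥ (77.1 − 1.76)/6.02 = 12.515 → N_min = 13.

13 bits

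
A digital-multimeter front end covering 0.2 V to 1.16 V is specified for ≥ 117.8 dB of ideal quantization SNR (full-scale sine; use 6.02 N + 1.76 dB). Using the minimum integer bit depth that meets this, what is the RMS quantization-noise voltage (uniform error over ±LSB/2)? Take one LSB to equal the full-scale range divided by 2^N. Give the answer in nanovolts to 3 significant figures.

Range = 1.16 − (0.2) = 0.96 V.
Required N = ⌈(117.8 − 1.76)/6.02⌉ = ⌈19.276⌉ = 20.
LSB = 0.96 V / 2^20 = 0.91553 µV.
V_rms = LSB/√12 = 264 nV.

264 nV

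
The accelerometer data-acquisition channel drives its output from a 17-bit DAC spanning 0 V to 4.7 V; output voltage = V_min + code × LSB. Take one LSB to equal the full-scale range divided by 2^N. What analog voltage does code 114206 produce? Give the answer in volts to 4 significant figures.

4.095 V

V_FS = 4.7 V. LSB = 4.7 V / 2^17.
Output = V_min + (114206/131072) × range = 0 + 0.871323 × 4.7 V
      = 0 V + 4.09522 V = 4.09522 V.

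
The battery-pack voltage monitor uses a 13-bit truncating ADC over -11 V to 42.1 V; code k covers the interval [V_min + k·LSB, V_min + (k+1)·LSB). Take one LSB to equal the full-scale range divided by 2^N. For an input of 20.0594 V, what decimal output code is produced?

The full-scale span is 42.1 − (-11) = 53.1 V. LSB = 53.1 V / 2^13 ≈ 6.482 mV.
(V_in − V_min) × 2^13/range = (20.0594 − (-11)) × 8192/53.1 = 4791.687.
Floor → code = 4791.

4791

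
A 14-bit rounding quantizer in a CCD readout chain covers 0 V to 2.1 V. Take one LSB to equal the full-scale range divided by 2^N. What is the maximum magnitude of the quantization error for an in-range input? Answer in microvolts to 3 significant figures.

64.1 µV

V_FS = 2.1 V.
One LSB is 2.1 V / 16384 = 128.17 µV.
Worst-case error for round-to-nearest is half an LSB: 64.1 µV.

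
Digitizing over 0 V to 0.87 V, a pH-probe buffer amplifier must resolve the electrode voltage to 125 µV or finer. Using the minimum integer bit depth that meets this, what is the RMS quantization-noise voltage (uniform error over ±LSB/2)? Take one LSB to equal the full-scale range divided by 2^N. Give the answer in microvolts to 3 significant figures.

Span = 0.87 V.
Levels needed ≥ 0.87/125 µV = 6960. 2^13 = 8192 suffices, so N_min = 13.
LSB = 0.87 V / 2^13 = 106.20 µV.
RMS noise = LSB/√12 = 30.7 µV.

30.7 µV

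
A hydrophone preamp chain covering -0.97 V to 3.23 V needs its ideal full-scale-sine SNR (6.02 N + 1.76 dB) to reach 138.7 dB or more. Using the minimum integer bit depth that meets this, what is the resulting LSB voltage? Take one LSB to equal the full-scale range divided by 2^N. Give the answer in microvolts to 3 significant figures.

The full-scale span is 3.23 − (-0.97) = 4.2 V.
N ≥ (138.7 − 1.76)/6.02 = 22.748 → N_min = 23.
LSB = 4.2 V ÷ 2^23 = 4.2/8388608 V = 0.501 µV.

0.501 µV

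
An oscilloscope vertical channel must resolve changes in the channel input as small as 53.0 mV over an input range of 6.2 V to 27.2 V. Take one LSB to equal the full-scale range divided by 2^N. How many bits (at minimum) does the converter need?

The full-scale span is 27.2 − (6.2) = 21 V.
Need 2^N ≥ 21 V / 53.0 mV = 396.2 → N_min = 9.

9 bits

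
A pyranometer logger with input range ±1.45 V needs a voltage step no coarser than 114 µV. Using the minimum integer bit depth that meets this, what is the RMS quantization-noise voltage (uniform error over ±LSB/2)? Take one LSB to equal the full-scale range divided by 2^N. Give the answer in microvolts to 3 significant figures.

25.5 µV

The full-scale span is 1.45 − (-1.45) = 2.9 V.
2.9 V / 114 µV = 25440. Since 2^14 = 16384 and 2^15 = 32768, N = 15.
Step size = 2.9/32768 V = 88.501 µV.
V_rms = LSB/√12 = 25.5 µV.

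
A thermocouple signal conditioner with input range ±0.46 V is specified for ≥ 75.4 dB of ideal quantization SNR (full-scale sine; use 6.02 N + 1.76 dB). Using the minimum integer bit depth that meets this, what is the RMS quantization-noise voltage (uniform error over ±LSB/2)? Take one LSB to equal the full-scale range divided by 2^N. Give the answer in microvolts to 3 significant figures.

32.4 µV

Span: 0.46 V − (-0.46 V) = 0.92 V.
N ≥ (75.4 − 1.76)/6.02 = 12.233 → N_min = 13.
LSB = 0.92 V / 2^13 = 112.30 µV.
RMS noise = LSB/√12 = 32.4 µV.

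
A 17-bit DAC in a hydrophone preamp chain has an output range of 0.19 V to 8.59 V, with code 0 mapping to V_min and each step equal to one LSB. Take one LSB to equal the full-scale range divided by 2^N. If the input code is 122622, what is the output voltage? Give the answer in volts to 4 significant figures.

8.048 V

Range = 8.59 − (0.19) = 8.4 V. LSB = 8.4 V / 2^17.
V_out = 0.19 + 122622 × (8.4/131072) V
      = 0.19 + 7.85847 = 8.04847 V.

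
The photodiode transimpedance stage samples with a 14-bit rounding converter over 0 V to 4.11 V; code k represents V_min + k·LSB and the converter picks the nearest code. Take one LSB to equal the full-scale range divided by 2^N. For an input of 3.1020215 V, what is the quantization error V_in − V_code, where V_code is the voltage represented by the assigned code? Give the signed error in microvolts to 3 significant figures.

−45.2 µV

V_FS = 4.11 V. LSB = 4.11 V / 2^14 ≈ 250.9 µV.
(V_in − V_min)/LSB = (3.1020215 − (0)) × 16384/4.11 = 12365.8200 → nearest code k = 12366.
V_code = V_min + k × range/2^14 = 0 + 12366 × 4.11/16384 = 3.1020666504 V.
Error = V_in − V_code = 3.1020215 − (3.1020666504) = −45.2 µV.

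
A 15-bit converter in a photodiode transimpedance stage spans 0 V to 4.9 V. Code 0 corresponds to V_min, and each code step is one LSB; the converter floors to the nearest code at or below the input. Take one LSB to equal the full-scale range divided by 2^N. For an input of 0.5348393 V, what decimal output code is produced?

V_FS = 4.9 V. LSB = 4.9 V / 2^15 ≈ 149.5 µV.
code = ⌊(V_in − V_min)/LSB⌋ = ⌊(V_in − V_min) × 2^15 / range⌋
     = ⌊(0.5348393 − (0)) × 32768 / 4.9⌋ = ⌊0.5348393 × 32768/4.9⌋
     = ⌊3576.656⌋ = 3576.

3576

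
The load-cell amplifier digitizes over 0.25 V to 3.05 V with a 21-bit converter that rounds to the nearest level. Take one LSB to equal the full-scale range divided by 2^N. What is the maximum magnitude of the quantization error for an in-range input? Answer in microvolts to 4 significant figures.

0.6676 µV

Full-scale range = 3.05 V − (0.25 V) = 2.8 V.
LSB = 2.8 V ÷ 2^21 = 2.8/2097152 V = 1.33514 µV.
A rounding quantizer has |error| ≤ LSB/2 = 0.6676 µV.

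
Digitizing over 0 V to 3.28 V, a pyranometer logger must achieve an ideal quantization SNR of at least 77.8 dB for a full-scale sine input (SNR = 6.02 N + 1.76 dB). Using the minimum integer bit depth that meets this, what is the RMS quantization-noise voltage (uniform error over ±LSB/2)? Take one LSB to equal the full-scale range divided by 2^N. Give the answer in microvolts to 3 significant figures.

116 µV

Range is 3.28 V.
Required N = ⌈(77.8 − 1.76)/6.02⌉ = ⌈12.631⌉ = 13.
Step size = 3.28/8192 V = 400.39 µV.
σ_q = LSB/√12 = 400.39 µV/3.4641 = 116 µV.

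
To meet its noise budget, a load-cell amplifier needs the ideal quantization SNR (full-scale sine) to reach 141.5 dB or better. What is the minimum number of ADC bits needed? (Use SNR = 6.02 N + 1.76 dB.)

6.02 N + 1.76 ≥ 141.5 gives N ≥ 23.213, so the minimum integer is 24.

24 bits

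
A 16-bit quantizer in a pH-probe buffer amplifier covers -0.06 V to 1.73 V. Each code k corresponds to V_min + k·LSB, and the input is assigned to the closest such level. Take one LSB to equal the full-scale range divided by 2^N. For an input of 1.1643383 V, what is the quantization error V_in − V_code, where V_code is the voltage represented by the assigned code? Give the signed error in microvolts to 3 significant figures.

Full-scale range = 1.73 V − (-0.06 V) = 1.79 V. LSB = 1.79 V / 2^16 ≈ 27.31 µV.
Position in LSBs: (1.1643383 − (-0.06)) × 65536/1.79 = 44825.8295; rounding gives k = 44826.
Reconstructed level: -0.06 + 44826 × 1.79/65536 V = 1.1643429565 V.
e = 1.1643383 − (1.1643429565) = −4.66 µV.

−4.66 µV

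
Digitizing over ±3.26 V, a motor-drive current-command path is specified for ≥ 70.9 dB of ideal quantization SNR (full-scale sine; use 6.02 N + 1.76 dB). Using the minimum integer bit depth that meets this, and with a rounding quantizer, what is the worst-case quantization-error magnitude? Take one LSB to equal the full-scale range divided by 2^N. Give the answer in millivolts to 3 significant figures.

The full-scale span is 3.26 − (-3.26) = 6.52 V.
N ≥ (70.9 − 1.76)/6.02 = 11.485 → N_min = 12.
LSB = 6.52 V ÷ 2^12 = 6.52/4096 V = 1.5918 mV.
Half an LSB is 0.796 mV.

0.796 mV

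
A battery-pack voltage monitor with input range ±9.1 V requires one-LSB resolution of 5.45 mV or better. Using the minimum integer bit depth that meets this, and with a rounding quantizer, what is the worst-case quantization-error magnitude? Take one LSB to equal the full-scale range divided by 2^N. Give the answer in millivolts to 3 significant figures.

Span: 9.1 V − (-9.1 V) = 18.2 V.
18.2 V / 5.45 mV = 3339. Since 2^11 = 2048 and 2^12 = 4096, N = 12.
One LSB is 18.2 V / 4096 = 4.4434 mV.
Half an LSB is 2.22 mV.

2.22 mV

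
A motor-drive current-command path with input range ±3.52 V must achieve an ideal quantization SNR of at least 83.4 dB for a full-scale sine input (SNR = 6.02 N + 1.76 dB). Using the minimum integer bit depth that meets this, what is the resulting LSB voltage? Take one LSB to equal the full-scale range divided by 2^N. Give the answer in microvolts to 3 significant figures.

Full-scale range = 3.52 V − (-3.52 V) = 7.04 V.
N ≥ (83.4 − 1.76)/6.02 = 13.561 → N_min = 14.
LSB = 7.04 V ÷ 2^14 = 7.04/16384 V = 430 µV.

430 µV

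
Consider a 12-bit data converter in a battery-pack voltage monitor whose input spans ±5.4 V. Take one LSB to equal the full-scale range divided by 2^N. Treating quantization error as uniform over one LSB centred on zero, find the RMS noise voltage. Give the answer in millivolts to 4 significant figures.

Full-scale range = 5.4 V − (-5.4 V) = 10.8 V.
LSB = 10.8 V / 2^12 = 2.63672 mV.
V_rms = LSB/√12 = 2.63672 mV / √12 = 0.7612 mV.

0.7612 mV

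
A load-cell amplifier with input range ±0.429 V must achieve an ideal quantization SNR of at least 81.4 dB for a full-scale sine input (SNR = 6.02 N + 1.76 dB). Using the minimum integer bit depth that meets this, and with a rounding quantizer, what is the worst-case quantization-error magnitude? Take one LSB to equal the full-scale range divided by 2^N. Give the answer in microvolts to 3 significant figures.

Range = 0.429 − (-0.429) = 0.858 V.
N ≥ (81.4 − 1.76)/6.02 = 13.229 → N_min = 14.
LSB = 0.858 V ÷ 2^14 = 0.858/16384 V = 52.368 µV.
Max error for round-to-nearest is LSB/2 = 26.2 µV.

26.2 µV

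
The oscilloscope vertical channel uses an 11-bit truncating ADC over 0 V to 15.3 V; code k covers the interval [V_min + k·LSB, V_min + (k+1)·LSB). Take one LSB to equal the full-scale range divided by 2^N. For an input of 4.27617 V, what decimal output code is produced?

572

Full-scale range = 15.3 V. LSB = 15.3 V / 2^11 ≈ 7.471 mV.
(V_in − V_min) × 2^11/range = (4.27617 − (0)) × 2048/15.3 = 572.392.
Floor → code = 572.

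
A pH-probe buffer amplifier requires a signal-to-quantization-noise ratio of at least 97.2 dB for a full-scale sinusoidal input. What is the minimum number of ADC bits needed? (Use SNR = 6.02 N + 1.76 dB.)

6.02 N + 1.76 ≥ 97.2 gives N ≥ 15.854, so the minimum integer is 16.

16 bits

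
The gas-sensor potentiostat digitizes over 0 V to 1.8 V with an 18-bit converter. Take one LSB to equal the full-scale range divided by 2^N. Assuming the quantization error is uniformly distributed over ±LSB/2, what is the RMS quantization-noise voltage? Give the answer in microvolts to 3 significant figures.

1.98 µV

Range is 1.8 V.
One LSB is 1.8 V / 262144 = 6.8665 µV.
V_rms = LSB/√12 = 6.8665 µV / √12 = 1.98 µV.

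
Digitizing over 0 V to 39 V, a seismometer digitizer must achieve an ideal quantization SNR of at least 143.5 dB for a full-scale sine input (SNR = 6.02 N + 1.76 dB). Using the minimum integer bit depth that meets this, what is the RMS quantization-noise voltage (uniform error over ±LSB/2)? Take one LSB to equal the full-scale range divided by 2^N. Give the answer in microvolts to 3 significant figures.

0.671 µV

Span = 39 V.
Solving 6.02 N ≥ 143.5 − 1.76: N ≥ 23.545. Round up → N = 24.
LSB = 39 V / 2^24 = 2.3246 µV.
RMS noise = LSB/√12 = 0.671 µV.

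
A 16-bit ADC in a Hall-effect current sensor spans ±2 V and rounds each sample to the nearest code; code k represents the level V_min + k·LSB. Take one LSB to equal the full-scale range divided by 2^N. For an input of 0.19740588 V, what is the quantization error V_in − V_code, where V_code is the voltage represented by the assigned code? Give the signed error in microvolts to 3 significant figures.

+18.2 µV

Full-scale range = 2 V − (-2 V) = 4 V. LSB = 4 V / 2^16 ≈ 61.04 µV.
(0.19740588 − (-2)) / LSB = 2.19740588 × 65536/4 = 36002.2979. Nearest integer: k = 36002.
V_code = -2 + (36002/65536) × 4 = 0.19738769531 V.
V_in − V_code = 0.19740588 − (0.19738769531) = +18.2 µV.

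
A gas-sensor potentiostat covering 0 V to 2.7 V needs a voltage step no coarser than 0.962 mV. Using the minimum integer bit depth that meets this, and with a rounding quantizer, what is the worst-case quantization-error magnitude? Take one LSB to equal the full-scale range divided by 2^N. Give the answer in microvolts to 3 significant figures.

Full-scale range = 2.7 V.
2.7 V / 0.962 mV = 2807. Since 2^11 = 2048 and 2^12 = 4096, N = 12.
Step size = 2.7/4096 V = 0.65918 mV.
Max error for round-to-nearest is LSB/2 = 330 µV.

330 µV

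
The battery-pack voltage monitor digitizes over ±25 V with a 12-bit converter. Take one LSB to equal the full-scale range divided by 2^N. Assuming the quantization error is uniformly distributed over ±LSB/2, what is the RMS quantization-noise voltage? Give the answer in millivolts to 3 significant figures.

Full-scale range = 25 V − (-25 V) = 50 V.
LSB = 50 V / 2^12 = 12.207 mV.
For a uniform distribution on [−LSB/2, +LSB/2], V_rms = LSB/√12 = 12.207 mV/3.4641 = 3.52 mV.

3.52 mV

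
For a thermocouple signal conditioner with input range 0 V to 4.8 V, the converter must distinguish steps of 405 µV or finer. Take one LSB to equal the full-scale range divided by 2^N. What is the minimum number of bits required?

14 bits

V_FS = 4.8 V.
4.8 V / 405 µV = 11850. Since 2^13 = 8192 and 2^14 = 16384, N = 14.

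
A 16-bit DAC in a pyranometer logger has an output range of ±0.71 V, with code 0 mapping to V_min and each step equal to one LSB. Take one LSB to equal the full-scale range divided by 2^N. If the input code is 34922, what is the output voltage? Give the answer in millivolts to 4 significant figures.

Range = 0.71 − (-0.71) = 1.42 V. LSB = 1.42 V / 2^16.
V_out = -0.71 + 34922 × (1.42/65536) V
      = -0.71 + 0.756672 = 0.0466718 V.

46.67 mV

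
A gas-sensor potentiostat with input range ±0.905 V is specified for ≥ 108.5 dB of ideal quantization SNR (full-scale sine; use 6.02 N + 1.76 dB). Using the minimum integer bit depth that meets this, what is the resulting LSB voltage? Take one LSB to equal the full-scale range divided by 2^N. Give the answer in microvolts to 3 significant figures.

The full-scale span is 0.905 − (-0.905) = 1.81 V.
Required N = ⌈(108.5 − 1.76)/6.02⌉ = ⌈17.731⌉ = 18.
LSB = 1.81 V ÷ 2^18 = 1.81/262144 V = 6.90 µV.

6.90 µV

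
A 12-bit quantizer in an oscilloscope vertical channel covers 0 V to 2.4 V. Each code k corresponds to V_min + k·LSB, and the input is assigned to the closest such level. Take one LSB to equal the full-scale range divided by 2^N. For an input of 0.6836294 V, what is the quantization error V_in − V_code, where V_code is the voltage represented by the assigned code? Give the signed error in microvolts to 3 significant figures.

Full-scale range = 2.4 V. LSB = 2.4 V / 2^12 ≈ 0.5859 mV.
(0.6836294 − (0)) / LSB = 0.6836294 × 4096/2.4 = 1166.7275. Nearest integer: k = 1167.
Reconstructed level: 0 + 1167 × 2.4/4096 V = 0.6837890625 V.
Error = V_in − V_code = 0.6836294 − (0.6837890625) = −160 µV.

−160 µV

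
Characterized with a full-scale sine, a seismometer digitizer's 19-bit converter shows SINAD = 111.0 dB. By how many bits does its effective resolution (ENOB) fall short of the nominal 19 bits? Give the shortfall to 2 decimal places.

N_eff = (111.0 − 1.76)/6.02 = 18.1462 bits.
Shortfall = 19 − 18.1462 = 0.8538 bits.

0.85 bits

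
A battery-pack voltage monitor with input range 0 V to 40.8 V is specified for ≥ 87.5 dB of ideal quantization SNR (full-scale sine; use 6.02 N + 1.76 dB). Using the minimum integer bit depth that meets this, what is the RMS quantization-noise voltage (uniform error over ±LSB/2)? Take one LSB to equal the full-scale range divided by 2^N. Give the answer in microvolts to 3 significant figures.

359 µV

Full-scale range = 40.8 V.
Solving 6.02 N ≥ 87.5 − 1.76: N ≥ 14.243. Round up → N = 15.
LSB = 40.8 V / 2^15 = 1.2451 mV.
RMS noise = LSB/√12 = 359 µV.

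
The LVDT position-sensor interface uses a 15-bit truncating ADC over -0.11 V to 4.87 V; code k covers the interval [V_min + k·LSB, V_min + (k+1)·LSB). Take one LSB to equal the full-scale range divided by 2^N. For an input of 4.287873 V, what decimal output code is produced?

Full-scale range = 4.87 V − (-0.11 V) = 4.98 V. LSB = 4.98 V / 2^15 ≈ 152.0 µV.
(V_in − V_min) × 2^15/range = (4.287873 − (-0.11)) × 32768/4.98 = 28937.651.
Floor → code = 28937.

28937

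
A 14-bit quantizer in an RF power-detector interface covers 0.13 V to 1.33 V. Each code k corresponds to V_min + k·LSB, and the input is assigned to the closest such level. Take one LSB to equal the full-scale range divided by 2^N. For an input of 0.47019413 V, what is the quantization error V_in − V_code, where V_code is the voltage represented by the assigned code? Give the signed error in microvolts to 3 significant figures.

−15.8 µV

Range = 1.33 − (0.13) = 1.2 V. LSB = 1.2 V / 2^14 ≈ 73.24 µV.
Position in LSBs: (0.47019413 − (0.13)) × 16384/1.2 = 4644.7839; rounding gives k = 4645.
V_code = V_min + k × range/2^14 = 0.13 + 4645 × 1.2/16384 = 0.47020996094 V.
Error = V_in − V_code = 0.47019413 − (0.47020996094) = −15.8 µV.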